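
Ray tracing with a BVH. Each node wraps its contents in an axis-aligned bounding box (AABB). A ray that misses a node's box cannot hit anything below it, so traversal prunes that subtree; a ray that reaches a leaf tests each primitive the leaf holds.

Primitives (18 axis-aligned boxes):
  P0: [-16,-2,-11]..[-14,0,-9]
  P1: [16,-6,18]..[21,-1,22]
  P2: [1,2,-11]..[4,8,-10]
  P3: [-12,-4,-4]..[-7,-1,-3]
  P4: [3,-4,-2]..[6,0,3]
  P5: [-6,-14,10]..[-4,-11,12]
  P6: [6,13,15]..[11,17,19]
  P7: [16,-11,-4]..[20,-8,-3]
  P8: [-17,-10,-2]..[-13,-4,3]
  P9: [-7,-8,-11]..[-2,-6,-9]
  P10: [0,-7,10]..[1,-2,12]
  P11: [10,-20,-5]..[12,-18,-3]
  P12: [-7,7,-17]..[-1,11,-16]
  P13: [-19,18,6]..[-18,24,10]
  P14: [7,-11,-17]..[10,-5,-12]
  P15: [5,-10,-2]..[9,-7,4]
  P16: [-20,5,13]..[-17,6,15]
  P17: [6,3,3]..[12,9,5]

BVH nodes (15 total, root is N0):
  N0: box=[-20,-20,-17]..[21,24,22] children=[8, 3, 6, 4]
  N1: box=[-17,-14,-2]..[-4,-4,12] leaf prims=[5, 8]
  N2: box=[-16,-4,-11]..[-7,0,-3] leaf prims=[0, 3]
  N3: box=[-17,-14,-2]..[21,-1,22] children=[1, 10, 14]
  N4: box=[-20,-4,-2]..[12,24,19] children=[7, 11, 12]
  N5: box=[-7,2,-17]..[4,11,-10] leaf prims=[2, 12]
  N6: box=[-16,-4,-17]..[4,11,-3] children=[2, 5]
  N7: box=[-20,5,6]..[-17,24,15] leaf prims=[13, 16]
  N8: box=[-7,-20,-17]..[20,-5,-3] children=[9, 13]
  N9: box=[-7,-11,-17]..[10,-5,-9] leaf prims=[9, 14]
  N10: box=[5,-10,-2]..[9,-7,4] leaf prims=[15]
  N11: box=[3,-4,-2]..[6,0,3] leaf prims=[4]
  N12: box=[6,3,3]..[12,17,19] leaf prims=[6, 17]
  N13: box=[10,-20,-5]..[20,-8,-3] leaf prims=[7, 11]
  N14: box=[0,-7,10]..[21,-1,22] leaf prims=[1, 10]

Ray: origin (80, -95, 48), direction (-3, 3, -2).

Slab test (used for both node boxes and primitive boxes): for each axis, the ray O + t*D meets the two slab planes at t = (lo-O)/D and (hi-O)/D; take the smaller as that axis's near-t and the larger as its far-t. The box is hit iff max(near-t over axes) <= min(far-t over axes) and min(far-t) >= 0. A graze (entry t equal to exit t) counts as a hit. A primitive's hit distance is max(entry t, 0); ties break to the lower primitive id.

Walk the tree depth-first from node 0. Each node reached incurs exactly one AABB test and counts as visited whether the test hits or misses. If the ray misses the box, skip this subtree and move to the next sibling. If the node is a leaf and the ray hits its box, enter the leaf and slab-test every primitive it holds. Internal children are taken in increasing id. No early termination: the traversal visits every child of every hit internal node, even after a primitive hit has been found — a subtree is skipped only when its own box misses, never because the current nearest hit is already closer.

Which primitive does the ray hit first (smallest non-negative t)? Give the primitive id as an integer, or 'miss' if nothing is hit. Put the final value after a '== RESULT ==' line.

Traverse from the root:
N0 x:[59/3,100/3] y:[25,119/3] z:[13,65/2] -> hit [25,65/2], descend [3, 4, 6, 8]
  N3 x:[59/3,97/3] y:[27,94/3] z:[13,25] -> miss, prune
  N4 x:[68/3,100/3] y:[91/3,119/3] z:[29/2,25] -> miss, prune
  N6 x:[76/3,32] y:[91/3,106/3] z:[51/2,65/2] -> hit [91/3,32], descend [2, 5]
    N2 x:[29,32] y:[91/3,95/3] z:[51/2,59/2] -> miss, prune
    N5 x:[76/3,29] y:[97/3,106/3] z:[29,65/2] -> miss, prune
  N8 x:[20,29] y:[25,30] z:[51/2,65/2] -> hit [51/2,29], descend [9, 13]
    N9 x:[70/3,29] y:[28,30] z:[57/2,65/2] -> hit [57/2,29] leaf, test {P9@t=29, P14(miss)}
    N13 x:[20,70/3] y:[25,29] z:[51/2,53/2] -> miss, prune

Summary -> nodes [0, 3, 4, 6, 2, 5, 8, 9, 13]; box-tests=9; leaf-entries=1; first=P9

== RESULT ==
9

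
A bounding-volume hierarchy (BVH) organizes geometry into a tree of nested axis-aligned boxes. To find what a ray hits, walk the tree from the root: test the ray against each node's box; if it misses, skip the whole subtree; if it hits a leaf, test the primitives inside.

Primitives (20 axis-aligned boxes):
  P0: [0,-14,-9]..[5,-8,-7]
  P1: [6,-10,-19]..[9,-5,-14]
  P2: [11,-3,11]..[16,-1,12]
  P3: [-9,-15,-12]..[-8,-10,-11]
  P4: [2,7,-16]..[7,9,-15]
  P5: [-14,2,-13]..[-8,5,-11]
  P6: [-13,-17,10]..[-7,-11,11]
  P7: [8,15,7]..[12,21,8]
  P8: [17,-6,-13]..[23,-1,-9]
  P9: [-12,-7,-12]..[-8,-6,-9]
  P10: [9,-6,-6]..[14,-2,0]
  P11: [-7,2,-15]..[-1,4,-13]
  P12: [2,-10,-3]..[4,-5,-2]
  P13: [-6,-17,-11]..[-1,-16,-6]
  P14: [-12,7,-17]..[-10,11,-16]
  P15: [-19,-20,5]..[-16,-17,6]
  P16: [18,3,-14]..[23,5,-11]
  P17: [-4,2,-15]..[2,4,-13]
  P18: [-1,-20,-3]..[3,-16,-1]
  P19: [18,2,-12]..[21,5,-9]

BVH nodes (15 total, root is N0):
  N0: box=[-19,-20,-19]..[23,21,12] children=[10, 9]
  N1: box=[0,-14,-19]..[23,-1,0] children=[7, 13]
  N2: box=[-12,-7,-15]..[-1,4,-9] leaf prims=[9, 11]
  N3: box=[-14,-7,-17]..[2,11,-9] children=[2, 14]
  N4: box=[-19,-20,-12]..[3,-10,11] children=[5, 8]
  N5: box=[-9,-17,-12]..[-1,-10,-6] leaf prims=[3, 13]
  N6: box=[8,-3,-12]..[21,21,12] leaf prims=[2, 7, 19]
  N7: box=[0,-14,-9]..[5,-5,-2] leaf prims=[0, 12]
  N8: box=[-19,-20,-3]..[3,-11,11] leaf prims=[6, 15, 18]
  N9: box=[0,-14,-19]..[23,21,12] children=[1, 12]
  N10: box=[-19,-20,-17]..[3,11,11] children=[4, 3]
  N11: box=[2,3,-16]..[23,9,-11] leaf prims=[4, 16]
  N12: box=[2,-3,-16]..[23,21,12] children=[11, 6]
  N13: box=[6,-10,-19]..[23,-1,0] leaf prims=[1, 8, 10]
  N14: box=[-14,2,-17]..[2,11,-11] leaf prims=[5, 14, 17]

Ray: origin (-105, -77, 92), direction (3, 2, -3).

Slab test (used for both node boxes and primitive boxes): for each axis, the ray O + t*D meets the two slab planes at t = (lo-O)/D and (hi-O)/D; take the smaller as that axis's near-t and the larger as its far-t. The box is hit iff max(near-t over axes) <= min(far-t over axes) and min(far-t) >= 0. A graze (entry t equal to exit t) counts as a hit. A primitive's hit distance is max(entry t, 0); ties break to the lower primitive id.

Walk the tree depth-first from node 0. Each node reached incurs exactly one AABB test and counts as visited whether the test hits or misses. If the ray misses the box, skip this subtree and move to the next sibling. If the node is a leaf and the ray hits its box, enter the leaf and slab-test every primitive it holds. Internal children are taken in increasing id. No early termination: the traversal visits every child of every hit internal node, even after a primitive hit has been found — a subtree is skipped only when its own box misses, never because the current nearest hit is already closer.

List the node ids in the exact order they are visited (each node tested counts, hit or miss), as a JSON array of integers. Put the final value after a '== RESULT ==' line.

Walk:
N0 x:[86/3,128/3] y:[57/2,49] z:[80/3,37] -> hit [86/3,37], descend [9, 10]
  N9 x:[35,128/3] y:[63/2,49] z:[80/3,37] -> hit [35,37], descend [1, 12]
    N1 x:[35,128/3] y:[63/2,38] z:[92/3,37] -> hit [35,37], descend [7, 13]
      N7 x:[35,110/3] y:[63/2,36] z:[94/3,101/3] -> miss, prune
      N13 x:[37,128/3] y:[67/2,38] z:[92/3,37] -> hit [37,37] leaf, test {P1(miss), P8(miss), P10(miss)}
    N12 x:[107/3,128/3] y:[37,49] z:[80/3,36] -> miss, prune
  N10 x:[86/3,36] y:[57/2,44] z:[27,109/3] -> hit [86/3,36], descend [3, 4]
    N3 x:[91/3,107/3] y:[35,44] z:[101/3,109/3] -> hit [35,107/3], descend [2, 14]
      N2 x:[31,104/3] y:[35,81/2] z:[101/3,107/3] -> miss, prune
      N14 x:[91/3,107/3] y:[79/2,44] z:[103/3,109/3] -> miss, prune
    N4 x:[86/3,36] y:[57/2,67/2] z:[27,104/3] -> hit [86/3,67/2], descend [5, 8]
      N5 x:[32,104/3] y:[30,67/2] z:[98/3,104/3] -> hit [98/3,67/2] leaf, test {P3(miss), P13(miss)}
      N8 x:[86/3,36] y:[57/2,33] z:[27,95/3] -> hit [86/3,95/3] leaf, test {P6(miss), P15@t=86/3, P18(miss)}

order=[0, 9, 1, 7, 13, 12, 10, 3, 2, 14, 4, 5, 8]  |boxes|=13  |leaves|=3  hit=P15

== RESULT ==
[0, 9, 1, 7, 13, 12, 10, 3, 2, 14, 4, 5, 8]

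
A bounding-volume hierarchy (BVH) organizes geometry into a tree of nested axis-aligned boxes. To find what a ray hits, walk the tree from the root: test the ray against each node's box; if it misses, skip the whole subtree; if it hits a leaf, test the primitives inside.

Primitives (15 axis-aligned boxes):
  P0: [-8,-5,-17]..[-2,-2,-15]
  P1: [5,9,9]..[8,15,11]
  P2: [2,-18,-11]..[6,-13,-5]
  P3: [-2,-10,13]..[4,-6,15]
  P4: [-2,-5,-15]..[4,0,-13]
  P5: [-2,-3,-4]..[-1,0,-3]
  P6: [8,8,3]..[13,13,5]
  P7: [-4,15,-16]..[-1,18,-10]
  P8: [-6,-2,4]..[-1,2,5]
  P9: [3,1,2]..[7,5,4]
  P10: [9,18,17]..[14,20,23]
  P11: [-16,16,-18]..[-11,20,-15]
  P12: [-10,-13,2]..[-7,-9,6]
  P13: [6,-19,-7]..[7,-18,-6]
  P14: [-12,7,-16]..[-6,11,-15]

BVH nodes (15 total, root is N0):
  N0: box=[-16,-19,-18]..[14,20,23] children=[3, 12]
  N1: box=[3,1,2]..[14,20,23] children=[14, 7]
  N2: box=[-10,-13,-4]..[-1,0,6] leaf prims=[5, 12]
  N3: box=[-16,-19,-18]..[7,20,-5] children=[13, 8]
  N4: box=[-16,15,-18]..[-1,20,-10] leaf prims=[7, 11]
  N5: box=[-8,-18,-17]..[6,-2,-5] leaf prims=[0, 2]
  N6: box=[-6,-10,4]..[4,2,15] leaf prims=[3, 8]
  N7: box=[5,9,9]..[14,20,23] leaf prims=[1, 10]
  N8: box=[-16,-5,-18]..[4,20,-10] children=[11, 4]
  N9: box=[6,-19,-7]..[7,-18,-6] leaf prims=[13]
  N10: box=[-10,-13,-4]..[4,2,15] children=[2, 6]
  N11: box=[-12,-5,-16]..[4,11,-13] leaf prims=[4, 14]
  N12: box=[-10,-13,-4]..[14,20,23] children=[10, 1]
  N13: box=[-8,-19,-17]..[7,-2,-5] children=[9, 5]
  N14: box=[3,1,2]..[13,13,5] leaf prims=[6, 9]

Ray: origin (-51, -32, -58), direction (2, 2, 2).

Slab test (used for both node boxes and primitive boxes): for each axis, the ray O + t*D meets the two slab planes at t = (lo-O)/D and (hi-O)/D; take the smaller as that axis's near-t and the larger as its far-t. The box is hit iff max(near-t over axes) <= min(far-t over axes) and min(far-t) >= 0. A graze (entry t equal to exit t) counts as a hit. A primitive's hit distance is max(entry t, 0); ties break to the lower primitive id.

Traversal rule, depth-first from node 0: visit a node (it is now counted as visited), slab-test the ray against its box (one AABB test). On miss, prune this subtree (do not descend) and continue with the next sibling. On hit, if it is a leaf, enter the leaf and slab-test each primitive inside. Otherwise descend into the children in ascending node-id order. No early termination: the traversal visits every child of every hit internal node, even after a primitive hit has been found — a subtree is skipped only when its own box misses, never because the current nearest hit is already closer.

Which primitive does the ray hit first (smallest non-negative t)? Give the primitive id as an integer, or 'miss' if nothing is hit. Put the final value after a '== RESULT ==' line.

Walk:
N0 x:[35/2,65/2] y:[13/2,26] z:[20,81/2] -> hit [20,26], descend [3, 12]
  N3 x:[35/2,29] y:[13/2,26] z:[20,53/2] -> hit [20,26], descend [8, 13]
    N8 x:[35/2,55/2] y:[27/2,26] z:[20,24] -> hit [20,24], descend [4, 11]
      N4 x:[35/2,25] y:[47/2,26] z:[20,24] -> hit [47/2,24] leaf, test {P7@t=47/2, P11(miss)}
      N11 x:[39/2,55/2] y:[27/2,43/2] z:[21,45/2] -> hit [21,43/2] leaf, test {P4(miss), P14@t=21}
    N13 x:[43/2,29] y:[13/2,15] z:[41/2,53/2] -> miss, prune
  N12 x:[41/2,65/2] y:[19/2,26] z:[27,81/2] -> miss, prune

Summary -> nodes [0, 3, 8, 4, 11, 13, 12]; box-tests=7; leaf-entries=2; first=P14

== RESULT ==
14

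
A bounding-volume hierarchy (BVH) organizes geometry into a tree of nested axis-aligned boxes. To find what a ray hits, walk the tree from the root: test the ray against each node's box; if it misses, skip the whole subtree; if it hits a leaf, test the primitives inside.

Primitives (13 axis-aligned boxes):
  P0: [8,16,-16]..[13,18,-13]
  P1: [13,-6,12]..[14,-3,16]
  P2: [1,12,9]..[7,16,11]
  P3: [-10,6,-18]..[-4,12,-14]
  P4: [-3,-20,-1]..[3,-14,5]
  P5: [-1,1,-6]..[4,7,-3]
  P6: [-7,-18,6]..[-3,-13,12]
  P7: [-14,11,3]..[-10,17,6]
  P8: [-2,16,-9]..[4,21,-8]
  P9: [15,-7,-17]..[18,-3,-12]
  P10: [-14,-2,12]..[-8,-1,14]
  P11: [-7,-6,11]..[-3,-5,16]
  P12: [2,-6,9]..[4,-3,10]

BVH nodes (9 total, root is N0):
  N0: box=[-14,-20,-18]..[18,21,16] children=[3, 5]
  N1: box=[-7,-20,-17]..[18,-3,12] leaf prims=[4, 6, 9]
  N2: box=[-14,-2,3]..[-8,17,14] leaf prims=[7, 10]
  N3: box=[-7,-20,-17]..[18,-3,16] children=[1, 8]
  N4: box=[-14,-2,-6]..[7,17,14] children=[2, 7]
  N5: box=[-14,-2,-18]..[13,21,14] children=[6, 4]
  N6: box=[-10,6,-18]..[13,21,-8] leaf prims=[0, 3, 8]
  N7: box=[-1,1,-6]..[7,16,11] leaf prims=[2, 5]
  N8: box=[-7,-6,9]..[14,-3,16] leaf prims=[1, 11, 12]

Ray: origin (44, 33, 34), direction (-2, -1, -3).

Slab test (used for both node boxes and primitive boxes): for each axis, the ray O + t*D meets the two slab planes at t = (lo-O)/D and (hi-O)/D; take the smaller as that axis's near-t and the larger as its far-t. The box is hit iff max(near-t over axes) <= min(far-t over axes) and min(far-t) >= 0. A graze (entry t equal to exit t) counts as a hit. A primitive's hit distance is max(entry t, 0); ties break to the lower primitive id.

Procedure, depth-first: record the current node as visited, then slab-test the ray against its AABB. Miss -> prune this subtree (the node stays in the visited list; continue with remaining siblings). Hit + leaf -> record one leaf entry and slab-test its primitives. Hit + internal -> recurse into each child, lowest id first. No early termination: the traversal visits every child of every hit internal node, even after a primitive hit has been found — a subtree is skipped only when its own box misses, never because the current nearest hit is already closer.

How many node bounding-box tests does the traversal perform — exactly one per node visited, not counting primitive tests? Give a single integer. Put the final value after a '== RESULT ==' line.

Trace the traversal:
N0 x:[13,29] y:[12,53] z:[6,52/3] -> hit [13,52/3], descend [3, 5]
  N3 x:[13,51/2] y:[36,53] z:[6,17] -> miss, prune
  N5 x:[31/2,29] y:[12,35] z:[20/3,52/3] -> hit [31/2,52/3], descend [4, 6]
    N4 x:[37/2,29] y:[16,35] z:[20/3,40/3] -> miss, prune
    N6 x:[31/2,27] y:[12,27] z:[14,52/3] -> hit [31/2,52/3] leaf, test {P0@t=47/3, P3(miss), P8(miss)}

Summary -> nodes [0, 3, 5, 4, 6]; box-tests=5; leaf-entries=1; first=P0

== RESULT ==
5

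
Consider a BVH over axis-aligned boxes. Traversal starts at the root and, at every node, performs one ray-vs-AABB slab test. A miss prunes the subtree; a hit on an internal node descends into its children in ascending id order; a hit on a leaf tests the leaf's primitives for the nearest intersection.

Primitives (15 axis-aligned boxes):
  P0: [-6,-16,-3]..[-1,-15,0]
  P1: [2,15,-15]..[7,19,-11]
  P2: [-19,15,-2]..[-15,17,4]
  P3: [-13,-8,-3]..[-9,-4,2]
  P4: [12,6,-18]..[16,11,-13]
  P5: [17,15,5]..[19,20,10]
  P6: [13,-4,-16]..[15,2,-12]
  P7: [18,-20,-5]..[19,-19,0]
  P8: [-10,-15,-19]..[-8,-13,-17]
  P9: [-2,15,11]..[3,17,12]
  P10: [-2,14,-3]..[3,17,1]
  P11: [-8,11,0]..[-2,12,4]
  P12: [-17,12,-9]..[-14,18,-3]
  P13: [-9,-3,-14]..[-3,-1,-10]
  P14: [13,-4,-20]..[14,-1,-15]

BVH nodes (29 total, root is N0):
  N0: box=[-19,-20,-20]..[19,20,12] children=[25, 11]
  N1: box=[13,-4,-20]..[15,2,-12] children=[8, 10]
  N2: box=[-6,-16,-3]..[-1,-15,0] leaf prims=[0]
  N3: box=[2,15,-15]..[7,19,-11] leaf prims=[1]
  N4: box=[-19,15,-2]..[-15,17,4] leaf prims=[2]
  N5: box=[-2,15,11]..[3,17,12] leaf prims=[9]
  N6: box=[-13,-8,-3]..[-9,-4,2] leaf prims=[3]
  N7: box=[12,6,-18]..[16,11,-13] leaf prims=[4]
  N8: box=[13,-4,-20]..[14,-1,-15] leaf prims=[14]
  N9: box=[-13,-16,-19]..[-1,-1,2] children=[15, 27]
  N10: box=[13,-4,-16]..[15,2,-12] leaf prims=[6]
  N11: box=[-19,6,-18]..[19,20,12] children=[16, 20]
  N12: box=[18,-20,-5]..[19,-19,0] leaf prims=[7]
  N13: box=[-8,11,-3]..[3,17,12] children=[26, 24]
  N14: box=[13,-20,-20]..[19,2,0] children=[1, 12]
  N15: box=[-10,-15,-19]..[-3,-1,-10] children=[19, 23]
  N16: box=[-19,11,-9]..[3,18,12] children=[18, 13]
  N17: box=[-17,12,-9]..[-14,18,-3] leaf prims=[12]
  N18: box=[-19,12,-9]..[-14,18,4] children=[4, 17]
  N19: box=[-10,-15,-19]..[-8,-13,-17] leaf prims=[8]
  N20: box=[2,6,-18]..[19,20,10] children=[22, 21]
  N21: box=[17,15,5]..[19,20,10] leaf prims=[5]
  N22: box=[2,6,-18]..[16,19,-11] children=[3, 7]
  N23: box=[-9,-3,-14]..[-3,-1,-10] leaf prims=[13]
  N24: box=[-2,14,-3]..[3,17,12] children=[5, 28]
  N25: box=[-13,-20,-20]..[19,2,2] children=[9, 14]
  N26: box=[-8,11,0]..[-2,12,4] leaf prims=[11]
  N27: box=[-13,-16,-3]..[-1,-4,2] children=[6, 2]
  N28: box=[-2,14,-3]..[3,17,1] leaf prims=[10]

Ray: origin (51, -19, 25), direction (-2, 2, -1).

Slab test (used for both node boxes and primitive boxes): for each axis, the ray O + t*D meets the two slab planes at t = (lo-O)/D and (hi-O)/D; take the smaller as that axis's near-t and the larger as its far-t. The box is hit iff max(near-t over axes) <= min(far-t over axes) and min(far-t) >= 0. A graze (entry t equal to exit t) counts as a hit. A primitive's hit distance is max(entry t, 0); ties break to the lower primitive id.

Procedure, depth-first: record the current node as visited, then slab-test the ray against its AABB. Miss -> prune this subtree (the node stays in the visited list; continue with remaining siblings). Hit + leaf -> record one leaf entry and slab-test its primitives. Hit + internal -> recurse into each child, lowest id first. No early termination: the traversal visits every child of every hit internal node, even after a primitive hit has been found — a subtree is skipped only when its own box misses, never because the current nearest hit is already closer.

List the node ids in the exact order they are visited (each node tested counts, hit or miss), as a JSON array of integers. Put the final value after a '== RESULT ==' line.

Traverse from the root:
N0 x:[16,35] y:[-1/2,39/2] z:[13,45] -> hit [16,39/2], descend [11, 25]
  N11 x:[16,35] y:[25/2,39/2] z:[13,43] -> hit [16,39/2], descend [16, 20]
    N16 x:[24,35] y:[15,37/2] z:[13,34] -> miss, prune
    N20 x:[16,49/2] y:[25/2,39/2] z:[15,43] -> hit [16,39/2], descend [21, 22]
      N21 x:[16,17] y:[17,39/2] z:[15,20] -> hit [17,17] leaf, test {P5@t=17}
      N22 x:[35/2,49/2] y:[25/2,19] z:[36,43] -> miss, prune
  N25 x:[16,32] y:[-1/2,21/2] z:[23,45] -> miss, prune

order=[0, 11, 16, 20, 21, 22, 25]  |boxes|=7  |leaves|=1  hit=P5

== RESULT ==
[0, 11, 16, 20, 21, 22, 25]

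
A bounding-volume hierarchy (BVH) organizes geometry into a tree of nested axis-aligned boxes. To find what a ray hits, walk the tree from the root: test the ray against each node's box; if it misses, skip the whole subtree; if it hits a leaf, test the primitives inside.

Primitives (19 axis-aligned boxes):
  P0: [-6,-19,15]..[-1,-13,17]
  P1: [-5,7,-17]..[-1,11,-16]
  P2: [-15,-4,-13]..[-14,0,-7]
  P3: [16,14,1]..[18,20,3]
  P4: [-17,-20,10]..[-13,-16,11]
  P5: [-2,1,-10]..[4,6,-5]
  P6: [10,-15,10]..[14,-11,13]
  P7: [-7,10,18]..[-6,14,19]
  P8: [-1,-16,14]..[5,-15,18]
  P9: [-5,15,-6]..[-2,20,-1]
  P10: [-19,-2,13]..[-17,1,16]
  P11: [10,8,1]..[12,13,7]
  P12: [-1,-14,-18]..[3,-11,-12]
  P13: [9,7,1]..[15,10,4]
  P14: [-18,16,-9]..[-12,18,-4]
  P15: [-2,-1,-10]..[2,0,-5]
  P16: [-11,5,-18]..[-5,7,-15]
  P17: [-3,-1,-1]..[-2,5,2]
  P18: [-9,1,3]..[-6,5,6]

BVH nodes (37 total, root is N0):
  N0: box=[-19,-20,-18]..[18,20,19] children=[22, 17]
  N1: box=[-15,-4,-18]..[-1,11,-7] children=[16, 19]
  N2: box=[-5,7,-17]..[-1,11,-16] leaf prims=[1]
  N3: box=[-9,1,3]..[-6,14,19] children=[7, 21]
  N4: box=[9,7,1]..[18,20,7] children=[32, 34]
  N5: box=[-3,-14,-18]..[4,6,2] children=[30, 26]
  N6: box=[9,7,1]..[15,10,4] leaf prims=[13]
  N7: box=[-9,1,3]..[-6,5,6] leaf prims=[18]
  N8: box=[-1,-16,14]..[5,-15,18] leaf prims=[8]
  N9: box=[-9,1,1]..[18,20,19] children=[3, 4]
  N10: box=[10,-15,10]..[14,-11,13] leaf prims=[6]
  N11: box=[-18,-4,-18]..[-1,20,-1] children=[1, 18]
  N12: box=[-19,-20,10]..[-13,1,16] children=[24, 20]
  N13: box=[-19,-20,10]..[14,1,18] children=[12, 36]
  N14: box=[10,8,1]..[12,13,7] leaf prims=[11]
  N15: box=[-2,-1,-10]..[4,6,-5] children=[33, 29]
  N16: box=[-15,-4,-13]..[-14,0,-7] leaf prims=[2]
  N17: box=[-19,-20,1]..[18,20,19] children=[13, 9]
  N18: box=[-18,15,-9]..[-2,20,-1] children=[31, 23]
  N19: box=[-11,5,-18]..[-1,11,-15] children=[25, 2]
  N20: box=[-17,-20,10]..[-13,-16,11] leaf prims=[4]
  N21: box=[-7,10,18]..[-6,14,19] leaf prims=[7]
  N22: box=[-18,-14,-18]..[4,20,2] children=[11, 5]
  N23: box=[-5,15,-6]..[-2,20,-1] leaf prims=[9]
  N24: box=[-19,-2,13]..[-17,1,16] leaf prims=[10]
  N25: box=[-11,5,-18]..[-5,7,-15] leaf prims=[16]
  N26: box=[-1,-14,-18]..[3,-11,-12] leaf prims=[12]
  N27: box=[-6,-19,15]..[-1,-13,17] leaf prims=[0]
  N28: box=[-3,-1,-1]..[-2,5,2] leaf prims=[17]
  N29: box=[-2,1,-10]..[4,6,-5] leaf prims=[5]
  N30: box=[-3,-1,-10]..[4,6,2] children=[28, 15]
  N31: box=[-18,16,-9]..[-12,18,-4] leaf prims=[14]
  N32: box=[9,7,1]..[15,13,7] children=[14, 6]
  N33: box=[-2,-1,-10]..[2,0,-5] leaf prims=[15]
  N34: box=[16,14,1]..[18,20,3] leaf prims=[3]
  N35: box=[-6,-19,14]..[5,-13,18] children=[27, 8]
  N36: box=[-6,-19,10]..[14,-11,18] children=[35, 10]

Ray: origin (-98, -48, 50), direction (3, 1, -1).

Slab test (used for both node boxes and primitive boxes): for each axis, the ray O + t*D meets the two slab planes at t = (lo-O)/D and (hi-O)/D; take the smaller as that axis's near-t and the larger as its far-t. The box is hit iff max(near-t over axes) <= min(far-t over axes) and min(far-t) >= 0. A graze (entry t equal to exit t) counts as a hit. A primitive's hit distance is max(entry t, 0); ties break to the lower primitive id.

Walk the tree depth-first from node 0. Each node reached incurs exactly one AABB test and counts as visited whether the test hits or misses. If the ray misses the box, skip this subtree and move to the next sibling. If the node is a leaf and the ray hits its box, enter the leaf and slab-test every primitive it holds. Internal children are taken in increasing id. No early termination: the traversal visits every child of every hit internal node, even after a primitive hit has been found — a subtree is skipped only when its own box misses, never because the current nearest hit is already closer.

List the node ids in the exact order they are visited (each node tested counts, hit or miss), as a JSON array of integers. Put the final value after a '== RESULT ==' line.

Walk:
N0 x:[79/3,116/3] y:[28,68] z:[31,68] -> hit [31,116/3], descend [17, 22]
  N17 x:[79/3,116/3] y:[28,68] z:[31,49] -> hit [31,116/3], descend [9, 13]
    N9 x:[89/3,116/3] y:[49,68] z:[31,49] -> miss, prune
    N13 x:[79/3,112/3] y:[28,49] z:[32,40] -> hit [32,112/3], descend [12, 36]
      N12 x:[79/3,85/3] y:[28,49] z:[34,40] -> miss, prune
      N36 x:[92/3,112/3] y:[29,37] z:[32,40] -> hit [32,37], descend [10, 35]
        N10 x:[36,112/3] y:[33,37] z:[37,40] -> hit [37,37] leaf, test {P6@t=37}
        N35 x:[92/3,103/3] y:[29,35] z:[32,36] -> hit [32,103/3], descend [8, 27]
          N8 x:[97/3,103/3] y:[32,33] z:[32,36] -> hit [97/3,33] leaf, test {P8@t=97/3}
          N27 x:[92/3,97/3] y:[29,35] z:[33,35] -> miss, prune
  N22 x:[80/3,34] y:[34,68] z:[48,68] -> miss, prune

11 AABB tests over nodes [0, 17, 9, 13, 12, 36, 10, 35, 8, 27, 22]; 2 leaves entered; closest P8.

== RESULT ==
[0, 17, 9, 13, 12, 36, 10, 35, 8, 27, 22]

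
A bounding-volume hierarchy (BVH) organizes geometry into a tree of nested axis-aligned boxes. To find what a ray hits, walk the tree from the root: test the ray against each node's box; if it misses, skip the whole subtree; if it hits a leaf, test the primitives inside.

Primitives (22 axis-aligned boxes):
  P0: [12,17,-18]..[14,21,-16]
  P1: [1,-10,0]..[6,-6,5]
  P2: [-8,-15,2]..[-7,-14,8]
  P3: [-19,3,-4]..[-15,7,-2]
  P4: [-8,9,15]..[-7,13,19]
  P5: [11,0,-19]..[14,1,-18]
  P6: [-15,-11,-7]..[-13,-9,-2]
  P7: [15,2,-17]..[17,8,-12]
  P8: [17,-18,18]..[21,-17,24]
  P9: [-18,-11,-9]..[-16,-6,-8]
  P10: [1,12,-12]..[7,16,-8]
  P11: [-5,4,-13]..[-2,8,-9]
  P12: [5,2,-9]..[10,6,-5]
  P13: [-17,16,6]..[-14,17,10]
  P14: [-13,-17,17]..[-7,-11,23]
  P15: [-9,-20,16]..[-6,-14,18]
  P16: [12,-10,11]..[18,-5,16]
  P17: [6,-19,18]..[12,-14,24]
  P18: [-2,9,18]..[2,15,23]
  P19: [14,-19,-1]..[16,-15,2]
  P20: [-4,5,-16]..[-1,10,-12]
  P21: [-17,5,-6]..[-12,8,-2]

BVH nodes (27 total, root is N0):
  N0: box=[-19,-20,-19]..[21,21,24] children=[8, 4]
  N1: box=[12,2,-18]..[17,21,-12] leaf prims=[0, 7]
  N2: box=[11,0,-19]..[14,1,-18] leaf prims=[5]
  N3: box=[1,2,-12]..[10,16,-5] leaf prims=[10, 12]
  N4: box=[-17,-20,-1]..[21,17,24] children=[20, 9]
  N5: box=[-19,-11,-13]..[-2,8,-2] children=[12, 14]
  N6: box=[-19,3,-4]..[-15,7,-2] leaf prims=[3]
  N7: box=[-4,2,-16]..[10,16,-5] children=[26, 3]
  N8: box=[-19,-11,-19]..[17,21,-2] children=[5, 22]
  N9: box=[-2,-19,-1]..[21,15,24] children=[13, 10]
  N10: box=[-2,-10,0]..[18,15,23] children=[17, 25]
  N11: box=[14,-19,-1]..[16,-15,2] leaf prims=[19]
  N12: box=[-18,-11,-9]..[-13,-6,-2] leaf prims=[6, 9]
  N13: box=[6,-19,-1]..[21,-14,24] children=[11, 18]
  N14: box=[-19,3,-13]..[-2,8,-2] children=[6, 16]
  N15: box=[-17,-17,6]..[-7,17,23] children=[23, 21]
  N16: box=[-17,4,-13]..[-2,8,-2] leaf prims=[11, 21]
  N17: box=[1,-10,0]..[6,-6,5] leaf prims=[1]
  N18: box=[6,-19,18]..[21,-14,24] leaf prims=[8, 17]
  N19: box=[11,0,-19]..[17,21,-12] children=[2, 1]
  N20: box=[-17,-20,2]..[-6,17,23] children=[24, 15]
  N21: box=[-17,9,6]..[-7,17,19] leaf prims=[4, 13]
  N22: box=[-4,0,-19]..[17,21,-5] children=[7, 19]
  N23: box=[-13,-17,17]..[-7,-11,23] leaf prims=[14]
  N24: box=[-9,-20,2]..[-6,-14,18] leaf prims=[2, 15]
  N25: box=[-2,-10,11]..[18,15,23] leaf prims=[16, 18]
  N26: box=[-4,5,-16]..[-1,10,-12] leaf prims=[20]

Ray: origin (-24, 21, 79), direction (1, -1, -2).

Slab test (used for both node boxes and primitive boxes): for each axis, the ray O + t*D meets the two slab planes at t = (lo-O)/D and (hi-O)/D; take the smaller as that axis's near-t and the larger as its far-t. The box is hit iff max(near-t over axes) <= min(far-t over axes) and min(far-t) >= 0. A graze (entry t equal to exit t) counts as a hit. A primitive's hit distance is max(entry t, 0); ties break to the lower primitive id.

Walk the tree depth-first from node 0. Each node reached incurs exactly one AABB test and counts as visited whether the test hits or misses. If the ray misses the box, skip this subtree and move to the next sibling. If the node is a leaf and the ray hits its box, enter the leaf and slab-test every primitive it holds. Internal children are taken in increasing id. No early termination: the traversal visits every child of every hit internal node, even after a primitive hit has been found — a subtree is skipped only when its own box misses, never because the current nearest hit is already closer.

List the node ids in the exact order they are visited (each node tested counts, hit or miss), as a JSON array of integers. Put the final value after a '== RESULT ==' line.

Trace the traversal:
N0 x:[5,45] y:[0,41] z:[55/2,49] -> hit [55/2,41], descend [4, 8]
  N4 x:[7,45] y:[4,41] z:[55/2,40] -> hit [55/2,40], descend [9, 20]
    N9 x:[22,45] y:[6,40] z:[55/2,40] -> hit [55/2,40], descend [10, 13]
      N10 x:[22,42] y:[6,31] z:[28,79/2] -> hit [28,31], descend [17, 25]
        N17 x:[25,30] y:[27,31] z:[37,79/2] -> miss, prune
        N25 x:[22,42] y:[6,31] z:[28,34] -> hit [28,31] leaf, test {P16(miss), P18(miss)}
      N13 x:[30,45] y:[35,40] z:[55/2,40] -> hit [35,40], descend [11, 18]
        N11 x:[38,40] y:[36,40] z:[77/2,40] -> hit [77/2,40] leaf, test {P19@t=77/2}
        N18 x:[30,45] y:[35,40] z:[55/2,61/2] -> miss, prune
    N20 x:[7,18] y:[4,41] z:[28,77/2] -> miss, prune
  N8 x:[5,41] y:[0,32] z:[81/2,49] -> miss, prune

Visited [0, 4, 9, 10, 17, 25, 13, 11, 18, 20, 8]. Tests: 11 box, 2 leaf. Nearest: P19.

== RESULT ==
[0, 4, 9, 10, 17, 25, 13, 11, 18, 20, 8]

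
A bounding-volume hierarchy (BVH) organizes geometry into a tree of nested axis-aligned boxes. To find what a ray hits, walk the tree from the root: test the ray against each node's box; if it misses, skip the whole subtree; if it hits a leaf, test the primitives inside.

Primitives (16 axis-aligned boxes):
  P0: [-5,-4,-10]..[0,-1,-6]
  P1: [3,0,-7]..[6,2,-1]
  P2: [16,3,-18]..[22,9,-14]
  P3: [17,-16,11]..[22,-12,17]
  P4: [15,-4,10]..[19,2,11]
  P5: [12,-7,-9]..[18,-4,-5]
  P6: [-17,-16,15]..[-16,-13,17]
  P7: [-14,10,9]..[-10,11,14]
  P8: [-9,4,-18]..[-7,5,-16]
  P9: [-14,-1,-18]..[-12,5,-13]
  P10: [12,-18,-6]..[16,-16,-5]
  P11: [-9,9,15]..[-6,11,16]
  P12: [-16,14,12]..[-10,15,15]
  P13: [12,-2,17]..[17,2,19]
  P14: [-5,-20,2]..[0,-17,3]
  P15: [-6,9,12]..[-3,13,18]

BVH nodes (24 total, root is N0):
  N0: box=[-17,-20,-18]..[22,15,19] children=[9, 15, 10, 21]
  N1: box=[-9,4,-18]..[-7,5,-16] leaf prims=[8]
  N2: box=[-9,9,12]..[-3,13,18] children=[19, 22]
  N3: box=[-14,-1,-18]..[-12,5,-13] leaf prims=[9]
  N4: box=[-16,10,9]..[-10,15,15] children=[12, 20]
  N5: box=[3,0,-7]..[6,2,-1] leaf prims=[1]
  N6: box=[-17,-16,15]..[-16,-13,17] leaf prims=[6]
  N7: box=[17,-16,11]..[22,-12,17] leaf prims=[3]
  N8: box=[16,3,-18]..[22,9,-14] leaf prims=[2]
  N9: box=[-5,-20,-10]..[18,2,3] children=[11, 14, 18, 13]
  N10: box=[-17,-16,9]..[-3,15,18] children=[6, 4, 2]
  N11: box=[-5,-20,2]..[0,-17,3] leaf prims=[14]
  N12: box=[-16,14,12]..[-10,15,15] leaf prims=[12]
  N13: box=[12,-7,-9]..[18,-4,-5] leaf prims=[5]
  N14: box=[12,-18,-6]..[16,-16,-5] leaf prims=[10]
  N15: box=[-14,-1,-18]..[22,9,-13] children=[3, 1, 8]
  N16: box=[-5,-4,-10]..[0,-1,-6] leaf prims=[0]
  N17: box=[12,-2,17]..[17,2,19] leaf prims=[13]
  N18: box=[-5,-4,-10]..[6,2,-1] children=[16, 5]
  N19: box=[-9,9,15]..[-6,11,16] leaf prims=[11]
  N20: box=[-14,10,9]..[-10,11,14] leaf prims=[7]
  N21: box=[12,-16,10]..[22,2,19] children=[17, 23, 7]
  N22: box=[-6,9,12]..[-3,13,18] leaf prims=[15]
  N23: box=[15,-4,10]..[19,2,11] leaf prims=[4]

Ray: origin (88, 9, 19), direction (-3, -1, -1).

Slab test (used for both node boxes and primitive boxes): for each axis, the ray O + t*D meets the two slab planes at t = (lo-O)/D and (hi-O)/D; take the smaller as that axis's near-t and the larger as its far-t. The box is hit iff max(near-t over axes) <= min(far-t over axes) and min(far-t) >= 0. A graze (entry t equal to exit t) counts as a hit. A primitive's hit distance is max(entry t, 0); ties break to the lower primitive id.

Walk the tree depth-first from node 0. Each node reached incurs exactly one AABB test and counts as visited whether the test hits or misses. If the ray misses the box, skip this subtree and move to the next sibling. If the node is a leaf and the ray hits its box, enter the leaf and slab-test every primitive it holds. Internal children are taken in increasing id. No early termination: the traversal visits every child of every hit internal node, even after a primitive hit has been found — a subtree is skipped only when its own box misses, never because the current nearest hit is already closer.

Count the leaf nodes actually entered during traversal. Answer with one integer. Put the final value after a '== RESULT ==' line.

Trace the traversal:
N0 x:[22,35] y:[-6,29] z:[0,37] -> hit [22,29], descend [9, 10, 15, 21]
  N9 x:[70/3,31] y:[7,29] z:[16,29] -> hit [70/3,29], descend [11, 13, 14, 18]
    N11 x:[88/3,31] y:[26,29] z:[16,17] -> miss, prune
    N13 x:[70/3,76/3] y:[13,16] z:[24,28] -> miss, prune
    N14 x:[24,76/3] y:[25,27] z:[24,25] -> hit [25,25] leaf, test {P10@t=25}
    N18 x:[82/3,31] y:[7,13] z:[20,29] -> miss, prune
  N10 x:[91/3,35] y:[-6,25] z:[1,10] -> miss, prune
  N15 x:[22,34] y:[0,10] z:[32,37] -> miss, prune
  N21 x:[22,76/3] y:[7,25] z:[0,9] -> miss, prune

Summary -> nodes [0, 9, 11, 13, 14, 18, 10, 15, 21]; box-tests=9; leaf-entries=1; first=P10

== RESULT ==
1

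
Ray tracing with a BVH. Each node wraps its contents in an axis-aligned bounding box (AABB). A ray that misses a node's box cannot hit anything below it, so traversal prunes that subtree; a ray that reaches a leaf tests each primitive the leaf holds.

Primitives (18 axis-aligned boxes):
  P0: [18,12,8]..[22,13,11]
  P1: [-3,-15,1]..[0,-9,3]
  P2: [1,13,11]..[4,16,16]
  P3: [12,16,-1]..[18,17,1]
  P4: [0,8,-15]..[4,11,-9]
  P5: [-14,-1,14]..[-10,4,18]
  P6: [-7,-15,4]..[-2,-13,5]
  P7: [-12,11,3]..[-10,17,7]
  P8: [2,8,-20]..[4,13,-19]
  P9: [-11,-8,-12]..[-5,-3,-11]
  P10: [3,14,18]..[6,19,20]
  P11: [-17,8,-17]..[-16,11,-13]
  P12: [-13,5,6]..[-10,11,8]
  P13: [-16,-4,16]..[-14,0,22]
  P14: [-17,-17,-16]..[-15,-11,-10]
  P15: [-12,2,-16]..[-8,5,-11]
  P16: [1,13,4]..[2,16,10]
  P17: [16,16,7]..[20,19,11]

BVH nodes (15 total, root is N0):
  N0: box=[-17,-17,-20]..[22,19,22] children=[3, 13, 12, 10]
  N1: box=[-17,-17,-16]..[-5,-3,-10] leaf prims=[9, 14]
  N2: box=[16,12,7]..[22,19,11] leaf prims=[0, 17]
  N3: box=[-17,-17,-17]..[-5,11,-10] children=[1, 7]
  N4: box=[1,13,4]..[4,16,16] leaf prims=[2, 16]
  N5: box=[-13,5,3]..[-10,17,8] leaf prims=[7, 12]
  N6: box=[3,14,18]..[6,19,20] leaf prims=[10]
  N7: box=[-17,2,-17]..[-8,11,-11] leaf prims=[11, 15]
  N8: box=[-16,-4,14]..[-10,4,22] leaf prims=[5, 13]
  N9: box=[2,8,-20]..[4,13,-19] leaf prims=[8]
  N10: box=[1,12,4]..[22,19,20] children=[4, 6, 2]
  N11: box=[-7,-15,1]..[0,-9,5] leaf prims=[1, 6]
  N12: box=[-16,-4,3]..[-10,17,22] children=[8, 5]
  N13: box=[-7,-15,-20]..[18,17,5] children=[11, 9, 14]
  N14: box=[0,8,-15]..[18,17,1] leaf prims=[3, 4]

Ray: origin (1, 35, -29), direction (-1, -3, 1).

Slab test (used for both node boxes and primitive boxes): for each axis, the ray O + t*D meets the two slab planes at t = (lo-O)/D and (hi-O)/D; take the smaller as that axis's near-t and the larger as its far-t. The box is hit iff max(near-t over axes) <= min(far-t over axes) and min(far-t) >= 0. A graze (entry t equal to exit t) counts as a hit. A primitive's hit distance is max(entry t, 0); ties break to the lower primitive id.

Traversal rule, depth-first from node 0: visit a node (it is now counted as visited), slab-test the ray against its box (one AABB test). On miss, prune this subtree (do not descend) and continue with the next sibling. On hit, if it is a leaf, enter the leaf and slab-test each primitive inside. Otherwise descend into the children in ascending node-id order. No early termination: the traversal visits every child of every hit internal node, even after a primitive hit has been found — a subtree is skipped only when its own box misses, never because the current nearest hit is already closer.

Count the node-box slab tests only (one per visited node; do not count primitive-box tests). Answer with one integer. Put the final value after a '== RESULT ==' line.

Traverse from the root:
N0 x:[-21,18] y:[16/3,52/3] z:[9,51] -> hit [9,52/3], descend [3, 10, 12, 13]
  N3 x:[6,18] y:[8,52/3] z:[12,19] -> hit [12,52/3], descend [1, 7]
    N1 x:[6,18] y:[38/3,52/3] z:[13,19] -> hit [13,52/3] leaf, test {P9(miss), P14@t=16}
    N7 x:[9,18] y:[8,11] z:[12,18] -> miss, prune
  N10 x:[-21,0] y:[16/3,23/3] z:[33,49] -> miss, prune
  N12 x:[11,17] y:[6,13] z:[32,51] -> miss, prune
  N13 x:[-17,8] y:[6,50/3] z:[9,34] -> miss, prune

Summary -> nodes [0, 3, 1, 7, 10, 12, 13]; box-tests=7; leaf-entries=1; first=P14

== RESULT ==
7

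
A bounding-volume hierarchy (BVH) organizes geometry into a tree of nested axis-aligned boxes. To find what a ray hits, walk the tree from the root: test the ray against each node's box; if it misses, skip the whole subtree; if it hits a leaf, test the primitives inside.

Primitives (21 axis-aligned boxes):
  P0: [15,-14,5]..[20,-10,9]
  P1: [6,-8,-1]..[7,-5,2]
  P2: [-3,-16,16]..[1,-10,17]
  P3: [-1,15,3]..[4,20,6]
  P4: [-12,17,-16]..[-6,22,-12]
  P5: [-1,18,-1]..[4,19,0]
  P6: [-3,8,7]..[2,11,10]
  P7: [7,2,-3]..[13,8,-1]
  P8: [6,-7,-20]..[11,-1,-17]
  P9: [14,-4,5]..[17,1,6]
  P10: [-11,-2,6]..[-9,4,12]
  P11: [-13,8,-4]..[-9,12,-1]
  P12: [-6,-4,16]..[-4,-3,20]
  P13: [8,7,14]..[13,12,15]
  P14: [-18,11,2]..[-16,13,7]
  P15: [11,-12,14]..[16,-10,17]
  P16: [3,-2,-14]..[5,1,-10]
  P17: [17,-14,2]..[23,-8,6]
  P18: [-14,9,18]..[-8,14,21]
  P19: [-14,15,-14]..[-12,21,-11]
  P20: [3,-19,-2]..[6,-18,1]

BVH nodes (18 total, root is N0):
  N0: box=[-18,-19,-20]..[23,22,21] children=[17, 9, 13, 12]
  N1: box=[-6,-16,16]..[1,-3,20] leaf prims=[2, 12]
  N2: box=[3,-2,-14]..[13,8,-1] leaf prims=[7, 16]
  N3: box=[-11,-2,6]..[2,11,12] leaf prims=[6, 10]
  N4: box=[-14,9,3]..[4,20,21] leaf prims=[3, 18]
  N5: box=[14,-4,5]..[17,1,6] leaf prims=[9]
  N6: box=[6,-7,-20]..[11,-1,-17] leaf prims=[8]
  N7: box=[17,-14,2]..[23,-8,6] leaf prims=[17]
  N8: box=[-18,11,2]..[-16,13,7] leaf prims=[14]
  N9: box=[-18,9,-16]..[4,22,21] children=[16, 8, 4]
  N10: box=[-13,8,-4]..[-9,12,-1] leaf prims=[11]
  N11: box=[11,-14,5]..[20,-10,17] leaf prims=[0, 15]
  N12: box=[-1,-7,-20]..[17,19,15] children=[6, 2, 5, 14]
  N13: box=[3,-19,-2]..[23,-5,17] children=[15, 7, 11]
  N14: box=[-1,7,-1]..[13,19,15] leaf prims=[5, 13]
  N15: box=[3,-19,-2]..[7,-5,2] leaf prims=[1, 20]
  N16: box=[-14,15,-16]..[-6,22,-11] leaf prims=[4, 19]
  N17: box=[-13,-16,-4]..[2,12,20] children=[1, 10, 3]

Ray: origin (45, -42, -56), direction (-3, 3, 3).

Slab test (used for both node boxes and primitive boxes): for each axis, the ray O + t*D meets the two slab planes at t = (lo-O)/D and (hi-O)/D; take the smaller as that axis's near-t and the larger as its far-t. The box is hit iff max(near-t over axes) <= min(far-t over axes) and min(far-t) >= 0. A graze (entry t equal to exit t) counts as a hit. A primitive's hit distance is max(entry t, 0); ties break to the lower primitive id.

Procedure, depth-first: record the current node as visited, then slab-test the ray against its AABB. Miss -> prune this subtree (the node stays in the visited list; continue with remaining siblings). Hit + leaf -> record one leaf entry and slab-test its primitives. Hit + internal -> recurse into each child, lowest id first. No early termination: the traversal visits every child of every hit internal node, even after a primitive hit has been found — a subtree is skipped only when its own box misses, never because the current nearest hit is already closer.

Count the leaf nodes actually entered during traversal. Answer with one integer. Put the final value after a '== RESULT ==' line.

Walk:
N0 x:[22/3,21] y:[23/3,64/3] z:[12,77/3] -> hit [12,21], descend [9, 12, 13, 17]
  N9 x:[41/3,21] y:[17,64/3] z:[40/3,77/3] -> hit [17,21], descend [4, 8, 16]
    N4 x:[41/3,59/3] y:[17,62/3] z:[59/3,77/3] -> hit [59/3,59/3] leaf, test {P3(miss), P18(miss)}
    N8 x:[61/3,21] y:[53/3,55/3] z:[58/3,21] -> miss, prune
    N16 x:[17,59/3] y:[19,64/3] z:[40/3,15] -> miss, prune
  N12 x:[28/3,46/3] y:[35/3,61/3] z:[12,71/3] -> hit [12,46/3], descend [2, 5, 6, 14]
    N2 x:[32/3,14] y:[40/3,50/3] z:[14,55/3] -> hit [14,14] leaf, test {P7(miss), P16@t=14}
    N5 x:[28/3,31/3] y:[38/3,43/3] z:[61/3,62/3] -> miss, prune
    N6 x:[34/3,13] y:[35/3,41/3] z:[12,13] -> hit [12,13] leaf, test {P8@t=12}
    N14 x:[32/3,46/3] y:[49/3,61/3] z:[55/3,71/3] -> miss, prune
  N13 x:[22/3,14] y:[23/3,37/3] z:[18,73/3] -> miss, prune
  N17 x:[43/3,58/3] y:[26/3,18] z:[52/3,76/3] -> hit [52/3,18], descend [1, 3, 10]
    N1 x:[44/3,17] y:[26/3,13] z:[24,76/3] -> miss, prune
    N3 x:[43/3,56/3] y:[40/3,53/3] z:[62/3,68/3] -> miss, prune
    N10 x:[18,58/3] y:[50/3,18] z:[52/3,55/3] -> hit [18,18] leaf, test {P11@t=18}

15 AABB tests over nodes [0, 9, 4, 8, 16, 12, 2, 5, 6, 14, 13, 17, 1, 3, 10]; 4 leaves entered; closest P8.

== RESULT ==
4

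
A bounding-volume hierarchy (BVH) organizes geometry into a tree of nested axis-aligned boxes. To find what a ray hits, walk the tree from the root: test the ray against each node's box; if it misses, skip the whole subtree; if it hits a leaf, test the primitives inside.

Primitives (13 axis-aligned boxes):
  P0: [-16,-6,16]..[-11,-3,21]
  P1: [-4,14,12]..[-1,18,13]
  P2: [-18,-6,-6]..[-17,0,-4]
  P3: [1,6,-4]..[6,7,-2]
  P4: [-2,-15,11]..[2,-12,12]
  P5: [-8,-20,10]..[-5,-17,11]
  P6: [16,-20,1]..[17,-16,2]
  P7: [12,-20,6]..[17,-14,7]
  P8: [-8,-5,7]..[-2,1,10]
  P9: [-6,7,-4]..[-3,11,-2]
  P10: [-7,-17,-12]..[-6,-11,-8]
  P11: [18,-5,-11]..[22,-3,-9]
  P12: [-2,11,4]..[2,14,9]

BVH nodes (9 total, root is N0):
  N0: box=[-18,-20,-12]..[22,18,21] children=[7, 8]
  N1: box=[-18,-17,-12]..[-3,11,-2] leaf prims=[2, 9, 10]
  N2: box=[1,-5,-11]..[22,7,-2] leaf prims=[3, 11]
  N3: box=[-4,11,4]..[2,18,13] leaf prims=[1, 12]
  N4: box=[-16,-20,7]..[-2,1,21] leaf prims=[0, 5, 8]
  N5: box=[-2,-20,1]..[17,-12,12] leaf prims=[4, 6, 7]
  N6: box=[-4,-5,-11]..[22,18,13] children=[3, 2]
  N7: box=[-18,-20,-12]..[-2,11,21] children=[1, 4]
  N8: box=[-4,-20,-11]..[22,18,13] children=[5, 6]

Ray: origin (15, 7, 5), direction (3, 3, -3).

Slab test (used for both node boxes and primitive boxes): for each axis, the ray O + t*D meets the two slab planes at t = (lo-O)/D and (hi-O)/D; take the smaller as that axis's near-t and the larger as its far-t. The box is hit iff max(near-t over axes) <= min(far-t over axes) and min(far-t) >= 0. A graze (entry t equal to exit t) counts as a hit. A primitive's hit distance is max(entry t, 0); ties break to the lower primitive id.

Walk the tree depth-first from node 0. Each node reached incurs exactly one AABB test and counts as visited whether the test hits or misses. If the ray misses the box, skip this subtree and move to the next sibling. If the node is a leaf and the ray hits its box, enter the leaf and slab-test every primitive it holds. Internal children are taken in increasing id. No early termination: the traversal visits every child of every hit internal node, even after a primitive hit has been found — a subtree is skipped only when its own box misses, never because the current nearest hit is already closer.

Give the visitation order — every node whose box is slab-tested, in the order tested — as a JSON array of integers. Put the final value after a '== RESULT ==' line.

Traverse from the root:
N0 x:[-11,7/3] y:[-9,11/3] z:[-16/3,17/3] -> hit [-16/3,7/3], descend [7, 8]
  N7 x:[-11,-17/3] y:[-9,4/3] z:[-16/3,17/3] -> miss, prune
  N8 x:[-19/3,7/3] y:[-9,11/3] z:[-8/3,16/3] -> hit [-8/3,7/3], descend [5, 6]
    N5 x:[-17/3,2/3] y:[-9,-19/3] z:[-7/3,4/3] -> miss, prune
    N6 x:[-19/3,7/3] y:[-4,11/3] z:[-8/3,16/3] -> hit [-8/3,7/3], descend [2, 3]
      N2 x:[-14/3,7/3] y:[-4,0] z:[7/3,16/3] -> miss, prune
      N3 x:[-19/3,-13/3] y:[4/3,11/3] z:[-8/3,1/3] -> miss, prune

Visited [0, 7, 8, 5, 6, 2, 3]. Tests: 7 box, 0 leaf. Nearest: miss.

== RESULT ==
[0, 7, 8, 5, 6, 2, 3]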